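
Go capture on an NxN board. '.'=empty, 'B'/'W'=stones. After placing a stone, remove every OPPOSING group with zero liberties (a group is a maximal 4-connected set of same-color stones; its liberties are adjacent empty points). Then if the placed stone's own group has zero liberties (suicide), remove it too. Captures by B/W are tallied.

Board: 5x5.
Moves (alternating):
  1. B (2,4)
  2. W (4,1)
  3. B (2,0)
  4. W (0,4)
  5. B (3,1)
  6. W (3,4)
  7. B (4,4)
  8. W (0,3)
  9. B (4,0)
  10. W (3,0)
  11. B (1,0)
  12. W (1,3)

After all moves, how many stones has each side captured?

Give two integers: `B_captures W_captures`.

Answer: 0 1

Derivation:
Move 1: B@(2,4) -> caps B=0 W=0
Move 2: W@(4,1) -> caps B=0 W=0
Move 3: B@(2,0) -> caps B=0 W=0
Move 4: W@(0,4) -> caps B=0 W=0
Move 5: B@(3,1) -> caps B=0 W=0
Move 6: W@(3,4) -> caps B=0 W=0
Move 7: B@(4,4) -> caps B=0 W=0
Move 8: W@(0,3) -> caps B=0 W=0
Move 9: B@(4,0) -> caps B=0 W=0
Move 10: W@(3,0) -> caps B=0 W=1
Move 11: B@(1,0) -> caps B=0 W=1
Move 12: W@(1,3) -> caps B=0 W=1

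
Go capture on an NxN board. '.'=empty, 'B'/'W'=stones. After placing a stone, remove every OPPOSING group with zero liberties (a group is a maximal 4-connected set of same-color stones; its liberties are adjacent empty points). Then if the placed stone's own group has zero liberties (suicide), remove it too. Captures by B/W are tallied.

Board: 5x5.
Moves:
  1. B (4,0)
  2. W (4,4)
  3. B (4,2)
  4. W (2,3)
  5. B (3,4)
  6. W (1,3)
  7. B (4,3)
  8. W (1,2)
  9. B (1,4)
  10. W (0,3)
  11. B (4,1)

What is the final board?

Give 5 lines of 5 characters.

Move 1: B@(4,0) -> caps B=0 W=0
Move 2: W@(4,4) -> caps B=0 W=0
Move 3: B@(4,2) -> caps B=0 W=0
Move 4: W@(2,3) -> caps B=0 W=0
Move 5: B@(3,4) -> caps B=0 W=0
Move 6: W@(1,3) -> caps B=0 W=0
Move 7: B@(4,3) -> caps B=1 W=0
Move 8: W@(1,2) -> caps B=1 W=0
Move 9: B@(1,4) -> caps B=1 W=0
Move 10: W@(0,3) -> caps B=1 W=0
Move 11: B@(4,1) -> caps B=1 W=0

Answer: ...W.
..WWB
...W.
....B
BBBB.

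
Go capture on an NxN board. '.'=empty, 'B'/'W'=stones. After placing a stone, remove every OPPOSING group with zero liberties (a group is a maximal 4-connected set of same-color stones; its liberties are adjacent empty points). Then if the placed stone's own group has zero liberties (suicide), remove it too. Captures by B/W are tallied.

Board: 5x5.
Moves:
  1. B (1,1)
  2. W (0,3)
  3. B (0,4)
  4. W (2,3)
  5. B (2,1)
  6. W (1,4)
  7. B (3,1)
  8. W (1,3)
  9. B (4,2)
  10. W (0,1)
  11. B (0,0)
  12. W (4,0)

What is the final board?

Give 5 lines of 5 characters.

Move 1: B@(1,1) -> caps B=0 W=0
Move 2: W@(0,3) -> caps B=0 W=0
Move 3: B@(0,4) -> caps B=0 W=0
Move 4: W@(2,3) -> caps B=0 W=0
Move 5: B@(2,1) -> caps B=0 W=0
Move 6: W@(1,4) -> caps B=0 W=1
Move 7: B@(3,1) -> caps B=0 W=1
Move 8: W@(1,3) -> caps B=0 W=1
Move 9: B@(4,2) -> caps B=0 W=1
Move 10: W@(0,1) -> caps B=0 W=1
Move 11: B@(0,0) -> caps B=0 W=1
Move 12: W@(4,0) -> caps B=0 W=1

Answer: BW.W.
.B.WW
.B.W.
.B...
W.B..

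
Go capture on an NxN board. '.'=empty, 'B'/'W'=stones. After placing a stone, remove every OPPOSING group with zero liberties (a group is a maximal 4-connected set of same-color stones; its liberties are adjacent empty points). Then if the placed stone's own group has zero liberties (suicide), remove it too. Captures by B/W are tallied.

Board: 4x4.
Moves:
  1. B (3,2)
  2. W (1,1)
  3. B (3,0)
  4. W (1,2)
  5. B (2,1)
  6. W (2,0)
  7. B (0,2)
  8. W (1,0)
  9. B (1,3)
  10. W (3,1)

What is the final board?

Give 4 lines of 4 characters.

Answer: ..B.
WWWB
WB..
.WB.

Derivation:
Move 1: B@(3,2) -> caps B=0 W=0
Move 2: W@(1,1) -> caps B=0 W=0
Move 3: B@(3,0) -> caps B=0 W=0
Move 4: W@(1,2) -> caps B=0 W=0
Move 5: B@(2,1) -> caps B=0 W=0
Move 6: W@(2,0) -> caps B=0 W=0
Move 7: B@(0,2) -> caps B=0 W=0
Move 8: W@(1,0) -> caps B=0 W=0
Move 9: B@(1,3) -> caps B=0 W=0
Move 10: W@(3,1) -> caps B=0 W=1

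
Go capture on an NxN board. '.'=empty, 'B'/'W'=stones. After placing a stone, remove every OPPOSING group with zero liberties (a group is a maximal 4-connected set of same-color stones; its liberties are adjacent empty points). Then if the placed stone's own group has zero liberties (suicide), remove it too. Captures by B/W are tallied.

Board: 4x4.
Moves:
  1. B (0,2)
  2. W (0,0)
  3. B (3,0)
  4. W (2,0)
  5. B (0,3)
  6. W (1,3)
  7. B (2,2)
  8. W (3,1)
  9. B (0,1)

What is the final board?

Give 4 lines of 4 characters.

Move 1: B@(0,2) -> caps B=0 W=0
Move 2: W@(0,0) -> caps B=0 W=0
Move 3: B@(3,0) -> caps B=0 W=0
Move 4: W@(2,0) -> caps B=0 W=0
Move 5: B@(0,3) -> caps B=0 W=0
Move 6: W@(1,3) -> caps B=0 W=0
Move 7: B@(2,2) -> caps B=0 W=0
Move 8: W@(3,1) -> caps B=0 W=1
Move 9: B@(0,1) -> caps B=0 W=1

Answer: WBBB
...W
W.B.
.W..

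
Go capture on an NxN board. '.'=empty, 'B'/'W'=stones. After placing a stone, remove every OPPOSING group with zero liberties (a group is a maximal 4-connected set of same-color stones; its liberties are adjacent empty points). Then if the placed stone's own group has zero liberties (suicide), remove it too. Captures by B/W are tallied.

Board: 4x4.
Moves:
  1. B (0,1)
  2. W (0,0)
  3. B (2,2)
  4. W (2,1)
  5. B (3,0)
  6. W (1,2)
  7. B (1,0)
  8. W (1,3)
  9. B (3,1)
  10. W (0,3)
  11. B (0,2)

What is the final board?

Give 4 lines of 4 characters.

Move 1: B@(0,1) -> caps B=0 W=0
Move 2: W@(0,0) -> caps B=0 W=0
Move 3: B@(2,2) -> caps B=0 W=0
Move 4: W@(2,1) -> caps B=0 W=0
Move 5: B@(3,0) -> caps B=0 W=0
Move 6: W@(1,2) -> caps B=0 W=0
Move 7: B@(1,0) -> caps B=1 W=0
Move 8: W@(1,3) -> caps B=1 W=0
Move 9: B@(3,1) -> caps B=1 W=0
Move 10: W@(0,3) -> caps B=1 W=0
Move 11: B@(0,2) -> caps B=1 W=0

Answer: .BBW
B.WW
.WB.
BB..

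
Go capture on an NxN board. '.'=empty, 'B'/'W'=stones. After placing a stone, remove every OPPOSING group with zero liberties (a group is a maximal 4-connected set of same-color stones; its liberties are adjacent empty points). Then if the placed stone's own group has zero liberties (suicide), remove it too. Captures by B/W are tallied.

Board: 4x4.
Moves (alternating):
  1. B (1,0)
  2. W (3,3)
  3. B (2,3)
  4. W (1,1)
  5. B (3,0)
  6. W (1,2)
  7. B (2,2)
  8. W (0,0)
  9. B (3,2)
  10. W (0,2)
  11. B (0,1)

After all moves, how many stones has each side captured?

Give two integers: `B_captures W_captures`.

Move 1: B@(1,0) -> caps B=0 W=0
Move 2: W@(3,3) -> caps B=0 W=0
Move 3: B@(2,3) -> caps B=0 W=0
Move 4: W@(1,1) -> caps B=0 W=0
Move 5: B@(3,0) -> caps B=0 W=0
Move 6: W@(1,2) -> caps B=0 W=0
Move 7: B@(2,2) -> caps B=0 W=0
Move 8: W@(0,0) -> caps B=0 W=0
Move 9: B@(3,2) -> caps B=1 W=0
Move 10: W@(0,2) -> caps B=1 W=0
Move 11: B@(0,1) -> caps B=2 W=0

Answer: 2 0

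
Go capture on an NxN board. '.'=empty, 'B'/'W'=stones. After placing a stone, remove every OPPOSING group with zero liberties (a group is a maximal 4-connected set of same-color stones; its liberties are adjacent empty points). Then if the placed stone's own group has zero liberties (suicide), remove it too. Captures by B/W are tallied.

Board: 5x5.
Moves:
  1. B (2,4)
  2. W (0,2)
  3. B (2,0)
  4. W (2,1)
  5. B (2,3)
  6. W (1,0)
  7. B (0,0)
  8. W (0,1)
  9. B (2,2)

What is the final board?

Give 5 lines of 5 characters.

Answer: .WW..
W....
BWBBB
.....
.....

Derivation:
Move 1: B@(2,4) -> caps B=0 W=0
Move 2: W@(0,2) -> caps B=0 W=0
Move 3: B@(2,0) -> caps B=0 W=0
Move 4: W@(2,1) -> caps B=0 W=0
Move 5: B@(2,3) -> caps B=0 W=0
Move 6: W@(1,0) -> caps B=0 W=0
Move 7: B@(0,0) -> caps B=0 W=0
Move 8: W@(0,1) -> caps B=0 W=1
Move 9: B@(2,2) -> caps B=0 W=1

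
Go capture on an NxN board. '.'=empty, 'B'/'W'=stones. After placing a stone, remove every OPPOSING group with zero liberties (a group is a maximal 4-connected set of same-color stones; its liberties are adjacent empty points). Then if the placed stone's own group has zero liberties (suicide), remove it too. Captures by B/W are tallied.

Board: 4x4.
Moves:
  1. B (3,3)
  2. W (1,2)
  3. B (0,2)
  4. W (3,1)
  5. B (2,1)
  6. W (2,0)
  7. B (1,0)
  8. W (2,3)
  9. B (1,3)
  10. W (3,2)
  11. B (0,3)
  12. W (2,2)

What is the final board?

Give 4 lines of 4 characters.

Move 1: B@(3,3) -> caps B=0 W=0
Move 2: W@(1,2) -> caps B=0 W=0
Move 3: B@(0,2) -> caps B=0 W=0
Move 4: W@(3,1) -> caps B=0 W=0
Move 5: B@(2,1) -> caps B=0 W=0
Move 6: W@(2,0) -> caps B=0 W=0
Move 7: B@(1,0) -> caps B=0 W=0
Move 8: W@(2,3) -> caps B=0 W=0
Move 9: B@(1,3) -> caps B=0 W=0
Move 10: W@(3,2) -> caps B=0 W=1
Move 11: B@(0,3) -> caps B=0 W=1
Move 12: W@(2,2) -> caps B=0 W=1

Answer: ..BB
B.WB
WBWW
.WW.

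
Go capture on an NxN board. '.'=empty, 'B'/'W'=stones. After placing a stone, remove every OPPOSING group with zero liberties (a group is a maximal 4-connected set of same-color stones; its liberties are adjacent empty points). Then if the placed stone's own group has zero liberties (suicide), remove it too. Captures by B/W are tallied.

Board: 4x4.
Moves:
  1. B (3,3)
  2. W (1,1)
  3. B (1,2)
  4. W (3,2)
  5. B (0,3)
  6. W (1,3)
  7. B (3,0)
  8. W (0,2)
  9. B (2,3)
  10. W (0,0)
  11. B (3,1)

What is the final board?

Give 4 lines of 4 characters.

Answer: W.W.
.WBW
...B
BBWB

Derivation:
Move 1: B@(3,3) -> caps B=0 W=0
Move 2: W@(1,1) -> caps B=0 W=0
Move 3: B@(1,2) -> caps B=0 W=0
Move 4: W@(3,2) -> caps B=0 W=0
Move 5: B@(0,3) -> caps B=0 W=0
Move 6: W@(1,3) -> caps B=0 W=0
Move 7: B@(3,0) -> caps B=0 W=0
Move 8: W@(0,2) -> caps B=0 W=1
Move 9: B@(2,3) -> caps B=0 W=1
Move 10: W@(0,0) -> caps B=0 W=1
Move 11: B@(3,1) -> caps B=0 W=1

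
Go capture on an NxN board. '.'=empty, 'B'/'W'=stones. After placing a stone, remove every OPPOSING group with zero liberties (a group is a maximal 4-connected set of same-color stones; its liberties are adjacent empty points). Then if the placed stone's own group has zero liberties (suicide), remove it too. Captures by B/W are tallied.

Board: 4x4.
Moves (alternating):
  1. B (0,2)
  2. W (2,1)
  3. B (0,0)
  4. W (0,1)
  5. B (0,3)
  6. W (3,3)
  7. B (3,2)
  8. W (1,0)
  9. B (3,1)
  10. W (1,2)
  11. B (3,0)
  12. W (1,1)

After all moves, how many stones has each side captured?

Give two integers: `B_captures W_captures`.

Answer: 0 1

Derivation:
Move 1: B@(0,2) -> caps B=0 W=0
Move 2: W@(2,1) -> caps B=0 W=0
Move 3: B@(0,0) -> caps B=0 W=0
Move 4: W@(0,1) -> caps B=0 W=0
Move 5: B@(0,3) -> caps B=0 W=0
Move 6: W@(3,3) -> caps B=0 W=0
Move 7: B@(3,2) -> caps B=0 W=0
Move 8: W@(1,0) -> caps B=0 W=1
Move 9: B@(3,1) -> caps B=0 W=1
Move 10: W@(1,2) -> caps B=0 W=1
Move 11: B@(3,0) -> caps B=0 W=1
Move 12: W@(1,1) -> caps B=0 W=1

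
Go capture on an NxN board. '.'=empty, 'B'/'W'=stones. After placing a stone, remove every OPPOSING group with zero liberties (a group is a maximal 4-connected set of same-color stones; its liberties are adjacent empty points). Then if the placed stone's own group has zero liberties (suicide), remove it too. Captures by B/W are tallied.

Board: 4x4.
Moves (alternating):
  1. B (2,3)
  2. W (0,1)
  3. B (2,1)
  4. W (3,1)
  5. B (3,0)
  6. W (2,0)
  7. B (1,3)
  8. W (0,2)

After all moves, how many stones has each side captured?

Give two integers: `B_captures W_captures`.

Move 1: B@(2,3) -> caps B=0 W=0
Move 2: W@(0,1) -> caps B=0 W=0
Move 3: B@(2,1) -> caps B=0 W=0
Move 4: W@(3,1) -> caps B=0 W=0
Move 5: B@(3,0) -> caps B=0 W=0
Move 6: W@(2,0) -> caps B=0 W=1
Move 7: B@(1,3) -> caps B=0 W=1
Move 8: W@(0,2) -> caps B=0 W=1

Answer: 0 1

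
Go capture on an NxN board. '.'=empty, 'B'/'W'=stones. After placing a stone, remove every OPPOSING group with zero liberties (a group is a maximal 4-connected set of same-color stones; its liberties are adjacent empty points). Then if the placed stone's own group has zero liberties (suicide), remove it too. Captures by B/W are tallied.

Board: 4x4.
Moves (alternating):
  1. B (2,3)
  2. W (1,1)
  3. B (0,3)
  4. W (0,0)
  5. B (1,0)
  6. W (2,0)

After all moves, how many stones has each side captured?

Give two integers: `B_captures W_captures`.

Answer: 0 1

Derivation:
Move 1: B@(2,3) -> caps B=0 W=0
Move 2: W@(1,1) -> caps B=0 W=0
Move 3: B@(0,3) -> caps B=0 W=0
Move 4: W@(0,0) -> caps B=0 W=0
Move 5: B@(1,0) -> caps B=0 W=0
Move 6: W@(2,0) -> caps B=0 W=1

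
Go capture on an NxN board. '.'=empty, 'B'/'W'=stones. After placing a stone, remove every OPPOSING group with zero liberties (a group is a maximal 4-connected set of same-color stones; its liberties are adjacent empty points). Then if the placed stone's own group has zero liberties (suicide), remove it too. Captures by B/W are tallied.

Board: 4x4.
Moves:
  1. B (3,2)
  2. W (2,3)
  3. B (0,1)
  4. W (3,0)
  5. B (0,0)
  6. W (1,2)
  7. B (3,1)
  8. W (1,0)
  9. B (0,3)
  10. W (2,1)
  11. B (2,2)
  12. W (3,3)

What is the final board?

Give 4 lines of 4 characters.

Move 1: B@(3,2) -> caps B=0 W=0
Move 2: W@(2,3) -> caps B=0 W=0
Move 3: B@(0,1) -> caps B=0 W=0
Move 4: W@(3,0) -> caps B=0 W=0
Move 5: B@(0,0) -> caps B=0 W=0
Move 6: W@(1,2) -> caps B=0 W=0
Move 7: B@(3,1) -> caps B=0 W=0
Move 8: W@(1,0) -> caps B=0 W=0
Move 9: B@(0,3) -> caps B=0 W=0
Move 10: W@(2,1) -> caps B=0 W=0
Move 11: B@(2,2) -> caps B=0 W=0
Move 12: W@(3,3) -> caps B=0 W=3

Answer: BB.B
W.W.
.W.W
W..W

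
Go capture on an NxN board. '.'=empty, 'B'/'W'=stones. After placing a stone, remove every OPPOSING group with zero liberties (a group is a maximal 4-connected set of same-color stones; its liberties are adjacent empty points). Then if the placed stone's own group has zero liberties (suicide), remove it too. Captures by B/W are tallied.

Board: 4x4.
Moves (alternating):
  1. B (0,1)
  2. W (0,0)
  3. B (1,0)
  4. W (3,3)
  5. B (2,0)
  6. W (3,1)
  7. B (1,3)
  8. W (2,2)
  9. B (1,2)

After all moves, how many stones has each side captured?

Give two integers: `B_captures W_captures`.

Answer: 1 0

Derivation:
Move 1: B@(0,1) -> caps B=0 W=0
Move 2: W@(0,0) -> caps B=0 W=0
Move 3: B@(1,0) -> caps B=1 W=0
Move 4: W@(3,3) -> caps B=1 W=0
Move 5: B@(2,0) -> caps B=1 W=0
Move 6: W@(3,1) -> caps B=1 W=0
Move 7: B@(1,3) -> caps B=1 W=0
Move 8: W@(2,2) -> caps B=1 W=0
Move 9: B@(1,2) -> caps B=1 W=0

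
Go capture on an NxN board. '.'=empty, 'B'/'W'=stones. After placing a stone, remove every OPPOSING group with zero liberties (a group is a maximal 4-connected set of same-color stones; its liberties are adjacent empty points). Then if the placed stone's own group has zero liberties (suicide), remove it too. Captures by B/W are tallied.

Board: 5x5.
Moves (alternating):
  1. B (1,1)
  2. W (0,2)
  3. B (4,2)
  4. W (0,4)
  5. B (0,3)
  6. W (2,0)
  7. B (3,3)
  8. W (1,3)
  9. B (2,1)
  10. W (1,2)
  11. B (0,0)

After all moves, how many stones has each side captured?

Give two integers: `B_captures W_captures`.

Answer: 0 1

Derivation:
Move 1: B@(1,1) -> caps B=0 W=0
Move 2: W@(0,2) -> caps B=0 W=0
Move 3: B@(4,2) -> caps B=0 W=0
Move 4: W@(0,4) -> caps B=0 W=0
Move 5: B@(0,3) -> caps B=0 W=0
Move 6: W@(2,0) -> caps B=0 W=0
Move 7: B@(3,3) -> caps B=0 W=0
Move 8: W@(1,3) -> caps B=0 W=1
Move 9: B@(2,1) -> caps B=0 W=1
Move 10: W@(1,2) -> caps B=0 W=1
Move 11: B@(0,0) -> caps B=0 W=1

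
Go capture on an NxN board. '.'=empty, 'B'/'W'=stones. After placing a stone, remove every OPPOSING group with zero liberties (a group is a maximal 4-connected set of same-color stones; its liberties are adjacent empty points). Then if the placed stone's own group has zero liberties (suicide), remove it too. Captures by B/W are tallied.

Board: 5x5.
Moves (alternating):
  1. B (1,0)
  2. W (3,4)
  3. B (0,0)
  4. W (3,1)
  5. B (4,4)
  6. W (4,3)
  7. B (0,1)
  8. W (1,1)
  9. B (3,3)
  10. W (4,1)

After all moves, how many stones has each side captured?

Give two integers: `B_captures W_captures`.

Answer: 0 1

Derivation:
Move 1: B@(1,0) -> caps B=0 W=0
Move 2: W@(3,4) -> caps B=0 W=0
Move 3: B@(0,0) -> caps B=0 W=0
Move 4: W@(3,1) -> caps B=0 W=0
Move 5: B@(4,4) -> caps B=0 W=0
Move 6: W@(4,3) -> caps B=0 W=1
Move 7: B@(0,1) -> caps B=0 W=1
Move 8: W@(1,1) -> caps B=0 W=1
Move 9: B@(3,3) -> caps B=0 W=1
Move 10: W@(4,1) -> caps B=0 W=1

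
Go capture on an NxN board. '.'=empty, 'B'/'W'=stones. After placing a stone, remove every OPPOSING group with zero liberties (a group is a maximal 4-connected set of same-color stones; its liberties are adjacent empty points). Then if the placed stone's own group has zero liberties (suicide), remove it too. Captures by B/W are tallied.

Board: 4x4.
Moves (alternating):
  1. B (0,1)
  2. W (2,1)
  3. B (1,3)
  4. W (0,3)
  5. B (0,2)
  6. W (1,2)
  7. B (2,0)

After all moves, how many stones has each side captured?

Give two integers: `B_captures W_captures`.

Answer: 1 0

Derivation:
Move 1: B@(0,1) -> caps B=0 W=0
Move 2: W@(2,1) -> caps B=0 W=0
Move 3: B@(1,3) -> caps B=0 W=0
Move 4: W@(0,3) -> caps B=0 W=0
Move 5: B@(0,2) -> caps B=1 W=0
Move 6: W@(1,2) -> caps B=1 W=0
Move 7: B@(2,0) -> caps B=1 W=0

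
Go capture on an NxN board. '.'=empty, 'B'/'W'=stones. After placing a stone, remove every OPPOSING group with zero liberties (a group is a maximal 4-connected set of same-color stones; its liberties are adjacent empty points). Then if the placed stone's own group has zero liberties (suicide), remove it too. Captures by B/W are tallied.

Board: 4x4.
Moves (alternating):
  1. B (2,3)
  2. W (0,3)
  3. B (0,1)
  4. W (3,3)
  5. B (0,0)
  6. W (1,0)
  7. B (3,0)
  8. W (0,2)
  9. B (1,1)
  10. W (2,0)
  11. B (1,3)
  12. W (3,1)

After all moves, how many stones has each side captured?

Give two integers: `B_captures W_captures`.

Answer: 0 1

Derivation:
Move 1: B@(2,3) -> caps B=0 W=0
Move 2: W@(0,3) -> caps B=0 W=0
Move 3: B@(0,1) -> caps B=0 W=0
Move 4: W@(3,3) -> caps B=0 W=0
Move 5: B@(0,0) -> caps B=0 W=0
Move 6: W@(1,0) -> caps B=0 W=0
Move 7: B@(3,0) -> caps B=0 W=0
Move 8: W@(0,2) -> caps B=0 W=0
Move 9: B@(1,1) -> caps B=0 W=0
Move 10: W@(2,0) -> caps B=0 W=0
Move 11: B@(1,3) -> caps B=0 W=0
Move 12: W@(3,1) -> caps B=0 W=1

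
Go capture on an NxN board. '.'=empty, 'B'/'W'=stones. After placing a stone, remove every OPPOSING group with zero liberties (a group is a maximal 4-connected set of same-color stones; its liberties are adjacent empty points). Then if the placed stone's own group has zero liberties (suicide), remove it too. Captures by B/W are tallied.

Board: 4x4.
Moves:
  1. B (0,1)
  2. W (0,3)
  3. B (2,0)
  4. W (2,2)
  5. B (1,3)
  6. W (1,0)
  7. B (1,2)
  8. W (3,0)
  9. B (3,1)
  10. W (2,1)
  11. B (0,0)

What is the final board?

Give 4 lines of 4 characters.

Answer: BB.W
W.BB
BWW.
.B..

Derivation:
Move 1: B@(0,1) -> caps B=0 W=0
Move 2: W@(0,3) -> caps B=0 W=0
Move 3: B@(2,0) -> caps B=0 W=0
Move 4: W@(2,2) -> caps B=0 W=0
Move 5: B@(1,3) -> caps B=0 W=0
Move 6: W@(1,0) -> caps B=0 W=0
Move 7: B@(1,2) -> caps B=0 W=0
Move 8: W@(3,0) -> caps B=0 W=0
Move 9: B@(3,1) -> caps B=1 W=0
Move 10: W@(2,1) -> caps B=1 W=0
Move 11: B@(0,0) -> caps B=1 W=0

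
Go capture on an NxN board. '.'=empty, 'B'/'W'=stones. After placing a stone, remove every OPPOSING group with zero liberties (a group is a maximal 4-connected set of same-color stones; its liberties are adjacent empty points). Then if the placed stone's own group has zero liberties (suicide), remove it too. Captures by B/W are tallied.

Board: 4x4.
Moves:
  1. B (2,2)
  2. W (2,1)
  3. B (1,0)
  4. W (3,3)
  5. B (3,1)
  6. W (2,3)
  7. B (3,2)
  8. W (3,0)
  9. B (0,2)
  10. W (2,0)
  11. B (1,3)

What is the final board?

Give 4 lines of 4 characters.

Answer: ..B.
B..B
WWB.
WBB.

Derivation:
Move 1: B@(2,2) -> caps B=0 W=0
Move 2: W@(2,1) -> caps B=0 W=0
Move 3: B@(1,0) -> caps B=0 W=0
Move 4: W@(3,3) -> caps B=0 W=0
Move 5: B@(3,1) -> caps B=0 W=0
Move 6: W@(2,3) -> caps B=0 W=0
Move 7: B@(3,2) -> caps B=0 W=0
Move 8: W@(3,0) -> caps B=0 W=0
Move 9: B@(0,2) -> caps B=0 W=0
Move 10: W@(2,0) -> caps B=0 W=0
Move 11: B@(1,3) -> caps B=2 W=0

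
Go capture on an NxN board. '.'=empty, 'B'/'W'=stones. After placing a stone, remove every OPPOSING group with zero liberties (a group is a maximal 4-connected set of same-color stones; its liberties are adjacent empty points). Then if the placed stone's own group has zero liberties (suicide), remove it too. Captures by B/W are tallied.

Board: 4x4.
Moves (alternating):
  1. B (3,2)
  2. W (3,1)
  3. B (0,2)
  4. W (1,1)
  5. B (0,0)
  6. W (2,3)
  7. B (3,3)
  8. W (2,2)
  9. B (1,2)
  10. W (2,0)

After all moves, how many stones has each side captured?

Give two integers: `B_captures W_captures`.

Move 1: B@(3,2) -> caps B=0 W=0
Move 2: W@(3,1) -> caps B=0 W=0
Move 3: B@(0,2) -> caps B=0 W=0
Move 4: W@(1,1) -> caps B=0 W=0
Move 5: B@(0,0) -> caps B=0 W=0
Move 6: W@(2,3) -> caps B=0 W=0
Move 7: B@(3,3) -> caps B=0 W=0
Move 8: W@(2,2) -> caps B=0 W=2
Move 9: B@(1,2) -> caps B=0 W=2
Move 10: W@(2,0) -> caps B=0 W=2

Answer: 0 2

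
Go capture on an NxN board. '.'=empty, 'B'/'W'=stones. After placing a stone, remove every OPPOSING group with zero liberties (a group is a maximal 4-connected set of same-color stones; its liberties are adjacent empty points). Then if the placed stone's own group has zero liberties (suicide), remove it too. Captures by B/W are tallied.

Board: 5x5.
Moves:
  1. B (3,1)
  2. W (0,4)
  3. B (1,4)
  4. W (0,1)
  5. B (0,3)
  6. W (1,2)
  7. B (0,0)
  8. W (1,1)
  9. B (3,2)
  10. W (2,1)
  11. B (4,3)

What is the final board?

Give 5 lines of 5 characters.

Move 1: B@(3,1) -> caps B=0 W=0
Move 2: W@(0,4) -> caps B=0 W=0
Move 3: B@(1,4) -> caps B=0 W=0
Move 4: W@(0,1) -> caps B=0 W=0
Move 5: B@(0,3) -> caps B=1 W=0
Move 6: W@(1,2) -> caps B=1 W=0
Move 7: B@(0,0) -> caps B=1 W=0
Move 8: W@(1,1) -> caps B=1 W=0
Move 9: B@(3,2) -> caps B=1 W=0
Move 10: W@(2,1) -> caps B=1 W=0
Move 11: B@(4,3) -> caps B=1 W=0

Answer: BW.B.
.WW.B
.W...
.BB..
...B.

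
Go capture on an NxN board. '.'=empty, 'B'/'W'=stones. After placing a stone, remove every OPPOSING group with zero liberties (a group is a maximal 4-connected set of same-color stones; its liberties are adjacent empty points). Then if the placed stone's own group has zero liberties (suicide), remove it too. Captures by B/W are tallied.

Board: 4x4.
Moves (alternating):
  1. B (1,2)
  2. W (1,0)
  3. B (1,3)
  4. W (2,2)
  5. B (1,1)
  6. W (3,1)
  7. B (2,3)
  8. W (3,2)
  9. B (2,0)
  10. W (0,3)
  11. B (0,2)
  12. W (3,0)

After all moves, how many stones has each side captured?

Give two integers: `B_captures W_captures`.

Move 1: B@(1,2) -> caps B=0 W=0
Move 2: W@(1,0) -> caps B=0 W=0
Move 3: B@(1,3) -> caps B=0 W=0
Move 4: W@(2,2) -> caps B=0 W=0
Move 5: B@(1,1) -> caps B=0 W=0
Move 6: W@(3,1) -> caps B=0 W=0
Move 7: B@(2,3) -> caps B=0 W=0
Move 8: W@(3,2) -> caps B=0 W=0
Move 9: B@(2,0) -> caps B=0 W=0
Move 10: W@(0,3) -> caps B=0 W=0
Move 11: B@(0,2) -> caps B=1 W=0
Move 12: W@(3,0) -> caps B=1 W=0

Answer: 1 0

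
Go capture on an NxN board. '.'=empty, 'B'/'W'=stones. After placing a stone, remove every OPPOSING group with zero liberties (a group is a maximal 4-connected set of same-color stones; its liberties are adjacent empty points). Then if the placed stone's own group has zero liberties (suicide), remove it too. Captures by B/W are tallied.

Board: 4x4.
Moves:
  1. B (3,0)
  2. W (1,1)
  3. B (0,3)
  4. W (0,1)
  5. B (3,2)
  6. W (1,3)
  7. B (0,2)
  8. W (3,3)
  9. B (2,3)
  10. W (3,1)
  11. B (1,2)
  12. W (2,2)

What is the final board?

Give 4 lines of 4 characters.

Move 1: B@(3,0) -> caps B=0 W=0
Move 2: W@(1,1) -> caps B=0 W=0
Move 3: B@(0,3) -> caps B=0 W=0
Move 4: W@(0,1) -> caps B=0 W=0
Move 5: B@(3,2) -> caps B=0 W=0
Move 6: W@(1,3) -> caps B=0 W=0
Move 7: B@(0,2) -> caps B=0 W=0
Move 8: W@(3,3) -> caps B=0 W=0
Move 9: B@(2,3) -> caps B=1 W=0
Move 10: W@(3,1) -> caps B=1 W=0
Move 11: B@(1,2) -> caps B=2 W=0
Move 12: W@(2,2) -> caps B=2 W=0

Answer: .WBB
.WB.
..WB
BWB.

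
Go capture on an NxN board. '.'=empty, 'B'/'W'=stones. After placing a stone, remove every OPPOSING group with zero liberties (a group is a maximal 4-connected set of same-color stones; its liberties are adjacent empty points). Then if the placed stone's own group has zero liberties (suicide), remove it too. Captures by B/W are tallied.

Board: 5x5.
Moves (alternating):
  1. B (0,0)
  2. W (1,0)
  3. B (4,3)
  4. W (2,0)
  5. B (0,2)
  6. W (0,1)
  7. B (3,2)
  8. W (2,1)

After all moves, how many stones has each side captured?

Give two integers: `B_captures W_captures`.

Answer: 0 1

Derivation:
Move 1: B@(0,0) -> caps B=0 W=0
Move 2: W@(1,0) -> caps B=0 W=0
Move 3: B@(4,3) -> caps B=0 W=0
Move 4: W@(2,0) -> caps B=0 W=0
Move 5: B@(0,2) -> caps B=0 W=0
Move 6: W@(0,1) -> caps B=0 W=1
Move 7: B@(3,2) -> caps B=0 W=1
Move 8: W@(2,1) -> caps B=0 W=1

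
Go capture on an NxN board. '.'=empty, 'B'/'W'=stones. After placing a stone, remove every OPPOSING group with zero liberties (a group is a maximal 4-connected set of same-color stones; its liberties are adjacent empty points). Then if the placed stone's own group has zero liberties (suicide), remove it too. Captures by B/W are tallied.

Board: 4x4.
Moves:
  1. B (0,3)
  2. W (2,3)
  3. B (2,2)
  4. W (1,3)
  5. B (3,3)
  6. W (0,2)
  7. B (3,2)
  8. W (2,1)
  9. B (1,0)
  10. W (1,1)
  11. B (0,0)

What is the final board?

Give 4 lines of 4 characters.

Move 1: B@(0,3) -> caps B=0 W=0
Move 2: W@(2,3) -> caps B=0 W=0
Move 3: B@(2,2) -> caps B=0 W=0
Move 4: W@(1,3) -> caps B=0 W=0
Move 5: B@(3,3) -> caps B=0 W=0
Move 6: W@(0,2) -> caps B=0 W=1
Move 7: B@(3,2) -> caps B=0 W=1
Move 8: W@(2,1) -> caps B=0 W=1
Move 9: B@(1,0) -> caps B=0 W=1
Move 10: W@(1,1) -> caps B=0 W=1
Move 11: B@(0,0) -> caps B=0 W=1

Answer: B.W.
BW.W
.WBW
..BB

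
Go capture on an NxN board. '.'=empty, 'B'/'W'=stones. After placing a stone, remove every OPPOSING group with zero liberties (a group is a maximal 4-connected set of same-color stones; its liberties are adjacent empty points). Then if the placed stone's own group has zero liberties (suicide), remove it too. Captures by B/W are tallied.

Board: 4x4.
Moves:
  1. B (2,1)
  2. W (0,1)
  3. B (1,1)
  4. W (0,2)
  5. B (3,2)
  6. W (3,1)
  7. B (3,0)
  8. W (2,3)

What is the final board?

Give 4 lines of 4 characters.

Answer: .WW.
.B..
.B.W
B.B.

Derivation:
Move 1: B@(2,1) -> caps B=0 W=0
Move 2: W@(0,1) -> caps B=0 W=0
Move 3: B@(1,1) -> caps B=0 W=0
Move 4: W@(0,2) -> caps B=0 W=0
Move 5: B@(3,2) -> caps B=0 W=0
Move 6: W@(3,1) -> caps B=0 W=0
Move 7: B@(3,0) -> caps B=1 W=0
Move 8: W@(2,3) -> caps B=1 W=0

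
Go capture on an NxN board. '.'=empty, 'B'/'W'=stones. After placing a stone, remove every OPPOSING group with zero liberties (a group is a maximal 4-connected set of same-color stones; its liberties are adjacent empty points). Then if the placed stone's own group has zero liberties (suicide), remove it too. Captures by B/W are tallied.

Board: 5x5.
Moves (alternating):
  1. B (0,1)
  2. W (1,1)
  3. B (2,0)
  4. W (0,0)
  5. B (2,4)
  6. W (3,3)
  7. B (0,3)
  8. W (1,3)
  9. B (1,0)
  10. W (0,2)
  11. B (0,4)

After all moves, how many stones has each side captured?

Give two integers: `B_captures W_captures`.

Answer: 1 0

Derivation:
Move 1: B@(0,1) -> caps B=0 W=0
Move 2: W@(1,1) -> caps B=0 W=0
Move 3: B@(2,0) -> caps B=0 W=0
Move 4: W@(0,0) -> caps B=0 W=0
Move 5: B@(2,4) -> caps B=0 W=0
Move 6: W@(3,3) -> caps B=0 W=0
Move 7: B@(0,3) -> caps B=0 W=0
Move 8: W@(1,3) -> caps B=0 W=0
Move 9: B@(1,0) -> caps B=1 W=0
Move 10: W@(0,2) -> caps B=1 W=0
Move 11: B@(0,4) -> caps B=1 W=0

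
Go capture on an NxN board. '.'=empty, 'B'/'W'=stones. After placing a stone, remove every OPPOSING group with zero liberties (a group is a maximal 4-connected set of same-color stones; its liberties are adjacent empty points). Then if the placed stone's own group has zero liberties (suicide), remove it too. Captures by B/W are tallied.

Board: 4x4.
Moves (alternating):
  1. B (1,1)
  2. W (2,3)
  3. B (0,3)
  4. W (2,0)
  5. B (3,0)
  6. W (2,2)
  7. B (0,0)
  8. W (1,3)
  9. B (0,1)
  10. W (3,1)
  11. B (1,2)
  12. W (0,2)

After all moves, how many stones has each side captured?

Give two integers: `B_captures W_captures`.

Answer: 0 2

Derivation:
Move 1: B@(1,1) -> caps B=0 W=0
Move 2: W@(2,3) -> caps B=0 W=0
Move 3: B@(0,3) -> caps B=0 W=0
Move 4: W@(2,0) -> caps B=0 W=0
Move 5: B@(3,0) -> caps B=0 W=0
Move 6: W@(2,2) -> caps B=0 W=0
Move 7: B@(0,0) -> caps B=0 W=0
Move 8: W@(1,3) -> caps B=0 W=0
Move 9: B@(0,1) -> caps B=0 W=0
Move 10: W@(3,1) -> caps B=0 W=1
Move 11: B@(1,2) -> caps B=0 W=1
Move 12: W@(0,2) -> caps B=0 W=2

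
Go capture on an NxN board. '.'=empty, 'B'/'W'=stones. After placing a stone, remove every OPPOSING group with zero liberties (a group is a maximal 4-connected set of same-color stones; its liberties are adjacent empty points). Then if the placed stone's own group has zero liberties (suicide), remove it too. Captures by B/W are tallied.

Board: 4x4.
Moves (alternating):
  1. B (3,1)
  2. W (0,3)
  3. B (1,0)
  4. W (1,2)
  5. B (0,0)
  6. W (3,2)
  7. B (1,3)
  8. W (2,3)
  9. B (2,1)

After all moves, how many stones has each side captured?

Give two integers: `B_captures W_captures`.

Move 1: B@(3,1) -> caps B=0 W=0
Move 2: W@(0,3) -> caps B=0 W=0
Move 3: B@(1,0) -> caps B=0 W=0
Move 4: W@(1,2) -> caps B=0 W=0
Move 5: B@(0,0) -> caps B=0 W=0
Move 6: W@(3,2) -> caps B=0 W=0
Move 7: B@(1,3) -> caps B=0 W=0
Move 8: W@(2,3) -> caps B=0 W=1
Move 9: B@(2,1) -> caps B=0 W=1

Answer: 0 1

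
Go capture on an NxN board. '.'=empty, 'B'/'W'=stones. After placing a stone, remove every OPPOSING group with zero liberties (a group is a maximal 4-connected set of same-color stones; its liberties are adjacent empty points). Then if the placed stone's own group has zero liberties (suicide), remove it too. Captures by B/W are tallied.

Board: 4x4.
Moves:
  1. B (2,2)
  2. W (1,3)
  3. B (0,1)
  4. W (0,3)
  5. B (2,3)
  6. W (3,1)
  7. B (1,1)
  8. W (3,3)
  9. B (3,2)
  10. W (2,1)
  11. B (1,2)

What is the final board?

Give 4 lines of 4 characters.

Move 1: B@(2,2) -> caps B=0 W=0
Move 2: W@(1,3) -> caps B=0 W=0
Move 3: B@(0,1) -> caps B=0 W=0
Move 4: W@(0,3) -> caps B=0 W=0
Move 5: B@(2,3) -> caps B=0 W=0
Move 6: W@(3,1) -> caps B=0 W=0
Move 7: B@(1,1) -> caps B=0 W=0
Move 8: W@(3,3) -> caps B=0 W=0
Move 9: B@(3,2) -> caps B=1 W=0
Move 10: W@(2,1) -> caps B=1 W=0
Move 11: B@(1,2) -> caps B=1 W=0

Answer: .B.W
.BBW
.WBB
.WB.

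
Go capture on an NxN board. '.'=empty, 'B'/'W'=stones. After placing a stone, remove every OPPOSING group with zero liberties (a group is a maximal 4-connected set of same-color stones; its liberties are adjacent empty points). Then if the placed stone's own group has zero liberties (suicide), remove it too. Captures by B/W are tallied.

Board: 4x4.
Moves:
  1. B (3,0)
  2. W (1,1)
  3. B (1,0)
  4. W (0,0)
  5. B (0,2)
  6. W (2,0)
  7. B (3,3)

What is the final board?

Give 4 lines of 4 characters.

Answer: W.B.
.W..
W...
B..B

Derivation:
Move 1: B@(3,0) -> caps B=0 W=0
Move 2: W@(1,1) -> caps B=0 W=0
Move 3: B@(1,0) -> caps B=0 W=0
Move 4: W@(0,0) -> caps B=0 W=0
Move 5: B@(0,2) -> caps B=0 W=0
Move 6: W@(2,0) -> caps B=0 W=1
Move 7: B@(3,3) -> caps B=0 W=1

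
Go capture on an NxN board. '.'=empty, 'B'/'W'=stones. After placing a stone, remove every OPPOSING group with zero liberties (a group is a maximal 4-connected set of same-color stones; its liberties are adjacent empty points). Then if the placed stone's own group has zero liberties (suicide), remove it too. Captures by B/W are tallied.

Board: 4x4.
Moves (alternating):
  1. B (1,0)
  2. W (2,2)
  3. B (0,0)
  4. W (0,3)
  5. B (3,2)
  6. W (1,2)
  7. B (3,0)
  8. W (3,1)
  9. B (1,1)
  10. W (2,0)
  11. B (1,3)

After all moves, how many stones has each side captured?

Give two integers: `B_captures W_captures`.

Answer: 0 1

Derivation:
Move 1: B@(1,0) -> caps B=0 W=0
Move 2: W@(2,2) -> caps B=0 W=0
Move 3: B@(0,0) -> caps B=0 W=0
Move 4: W@(0,3) -> caps B=0 W=0
Move 5: B@(3,2) -> caps B=0 W=0
Move 6: W@(1,2) -> caps B=0 W=0
Move 7: B@(3,0) -> caps B=0 W=0
Move 8: W@(3,1) -> caps B=0 W=0
Move 9: B@(1,1) -> caps B=0 W=0
Move 10: W@(2,0) -> caps B=0 W=1
Move 11: B@(1,3) -> caps B=0 W=1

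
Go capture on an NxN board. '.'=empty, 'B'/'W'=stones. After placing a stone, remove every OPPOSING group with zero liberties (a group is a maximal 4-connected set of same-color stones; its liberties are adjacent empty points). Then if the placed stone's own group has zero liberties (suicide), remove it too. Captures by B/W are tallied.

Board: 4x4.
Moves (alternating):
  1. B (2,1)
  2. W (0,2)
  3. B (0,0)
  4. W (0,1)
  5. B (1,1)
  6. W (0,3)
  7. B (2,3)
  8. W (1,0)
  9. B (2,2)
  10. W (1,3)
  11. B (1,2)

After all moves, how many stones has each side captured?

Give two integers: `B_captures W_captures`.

Move 1: B@(2,1) -> caps B=0 W=0
Move 2: W@(0,2) -> caps B=0 W=0
Move 3: B@(0,0) -> caps B=0 W=0
Move 4: W@(0,1) -> caps B=0 W=0
Move 5: B@(1,1) -> caps B=0 W=0
Move 6: W@(0,3) -> caps B=0 W=0
Move 7: B@(2,3) -> caps B=0 W=0
Move 8: W@(1,0) -> caps B=0 W=1
Move 9: B@(2,2) -> caps B=0 W=1
Move 10: W@(1,3) -> caps B=0 W=1
Move 11: B@(1,2) -> caps B=0 W=1

Answer: 0 1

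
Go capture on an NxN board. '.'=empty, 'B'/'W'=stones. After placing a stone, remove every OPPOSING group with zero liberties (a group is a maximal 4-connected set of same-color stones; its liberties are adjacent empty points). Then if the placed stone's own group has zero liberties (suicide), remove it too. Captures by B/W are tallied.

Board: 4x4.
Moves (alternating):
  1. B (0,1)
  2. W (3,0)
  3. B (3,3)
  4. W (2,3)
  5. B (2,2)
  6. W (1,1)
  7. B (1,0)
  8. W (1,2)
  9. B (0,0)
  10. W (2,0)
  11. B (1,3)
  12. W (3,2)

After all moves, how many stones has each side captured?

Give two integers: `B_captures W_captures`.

Move 1: B@(0,1) -> caps B=0 W=0
Move 2: W@(3,0) -> caps B=0 W=0
Move 3: B@(3,3) -> caps B=0 W=0
Move 4: W@(2,3) -> caps B=0 W=0
Move 5: B@(2,2) -> caps B=0 W=0
Move 6: W@(1,1) -> caps B=0 W=0
Move 7: B@(1,0) -> caps B=0 W=0
Move 8: W@(1,2) -> caps B=0 W=0
Move 9: B@(0,0) -> caps B=0 W=0
Move 10: W@(2,0) -> caps B=0 W=0
Move 11: B@(1,3) -> caps B=1 W=0
Move 12: W@(3,2) -> caps B=1 W=0

Answer: 1 0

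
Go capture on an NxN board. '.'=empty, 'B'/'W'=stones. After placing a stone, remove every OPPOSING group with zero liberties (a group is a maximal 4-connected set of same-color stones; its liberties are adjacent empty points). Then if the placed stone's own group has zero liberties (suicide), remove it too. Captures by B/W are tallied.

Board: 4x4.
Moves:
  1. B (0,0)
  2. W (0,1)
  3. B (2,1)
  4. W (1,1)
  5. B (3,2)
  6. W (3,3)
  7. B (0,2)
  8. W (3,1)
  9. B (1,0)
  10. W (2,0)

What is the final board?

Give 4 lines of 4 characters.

Answer: .WB.
.W..
WB..
.WBW

Derivation:
Move 1: B@(0,0) -> caps B=0 W=0
Move 2: W@(0,1) -> caps B=0 W=0
Move 3: B@(2,1) -> caps B=0 W=0
Move 4: W@(1,1) -> caps B=0 W=0
Move 5: B@(3,2) -> caps B=0 W=0
Move 6: W@(3,3) -> caps B=0 W=0
Move 7: B@(0,2) -> caps B=0 W=0
Move 8: W@(3,1) -> caps B=0 W=0
Move 9: B@(1,0) -> caps B=0 W=0
Move 10: W@(2,0) -> caps B=0 W=2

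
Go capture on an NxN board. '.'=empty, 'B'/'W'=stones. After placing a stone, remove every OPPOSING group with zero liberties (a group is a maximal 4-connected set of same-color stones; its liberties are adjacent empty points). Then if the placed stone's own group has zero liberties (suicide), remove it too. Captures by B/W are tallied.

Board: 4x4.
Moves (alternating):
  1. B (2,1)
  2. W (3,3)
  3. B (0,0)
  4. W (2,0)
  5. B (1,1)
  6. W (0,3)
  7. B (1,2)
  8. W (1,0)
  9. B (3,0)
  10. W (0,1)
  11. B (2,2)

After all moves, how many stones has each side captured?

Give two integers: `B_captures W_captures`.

Move 1: B@(2,1) -> caps B=0 W=0
Move 2: W@(3,3) -> caps B=0 W=0
Move 3: B@(0,0) -> caps B=0 W=0
Move 4: W@(2,0) -> caps B=0 W=0
Move 5: B@(1,1) -> caps B=0 W=0
Move 6: W@(0,3) -> caps B=0 W=0
Move 7: B@(1,2) -> caps B=0 W=0
Move 8: W@(1,0) -> caps B=0 W=0
Move 9: B@(3,0) -> caps B=2 W=0
Move 10: W@(0,1) -> caps B=2 W=0
Move 11: B@(2,2) -> caps B=2 W=0

Answer: 2 0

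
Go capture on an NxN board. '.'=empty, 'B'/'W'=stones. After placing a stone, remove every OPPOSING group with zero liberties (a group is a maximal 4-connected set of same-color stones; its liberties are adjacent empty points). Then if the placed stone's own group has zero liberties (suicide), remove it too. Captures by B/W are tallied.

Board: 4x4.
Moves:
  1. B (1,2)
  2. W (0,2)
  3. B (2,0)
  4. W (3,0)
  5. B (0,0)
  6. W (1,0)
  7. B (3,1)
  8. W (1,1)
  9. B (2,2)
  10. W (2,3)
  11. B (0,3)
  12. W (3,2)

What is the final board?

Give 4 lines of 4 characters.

Move 1: B@(1,2) -> caps B=0 W=0
Move 2: W@(0,2) -> caps B=0 W=0
Move 3: B@(2,0) -> caps B=0 W=0
Move 4: W@(3,0) -> caps B=0 W=0
Move 5: B@(0,0) -> caps B=0 W=0
Move 6: W@(1,0) -> caps B=0 W=0
Move 7: B@(3,1) -> caps B=1 W=0
Move 8: W@(1,1) -> caps B=1 W=0
Move 9: B@(2,2) -> caps B=1 W=0
Move 10: W@(2,3) -> caps B=1 W=0
Move 11: B@(0,3) -> caps B=1 W=0
Move 12: W@(3,2) -> caps B=1 W=0

Answer: B.WB
WWB.
B.BW
.BW.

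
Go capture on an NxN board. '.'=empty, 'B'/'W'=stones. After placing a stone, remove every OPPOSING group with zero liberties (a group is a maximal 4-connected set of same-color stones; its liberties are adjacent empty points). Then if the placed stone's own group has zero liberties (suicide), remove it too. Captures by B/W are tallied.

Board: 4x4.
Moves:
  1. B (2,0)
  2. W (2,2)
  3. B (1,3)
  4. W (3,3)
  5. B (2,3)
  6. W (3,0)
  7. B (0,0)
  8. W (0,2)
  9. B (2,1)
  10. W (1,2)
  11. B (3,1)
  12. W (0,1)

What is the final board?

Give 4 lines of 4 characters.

Move 1: B@(2,0) -> caps B=0 W=0
Move 2: W@(2,2) -> caps B=0 W=0
Move 3: B@(1,3) -> caps B=0 W=0
Move 4: W@(3,3) -> caps B=0 W=0
Move 5: B@(2,3) -> caps B=0 W=0
Move 6: W@(3,0) -> caps B=0 W=0
Move 7: B@(0,0) -> caps B=0 W=0
Move 8: W@(0,2) -> caps B=0 W=0
Move 9: B@(2,1) -> caps B=0 W=0
Move 10: W@(1,2) -> caps B=0 W=0
Move 11: B@(3,1) -> caps B=1 W=0
Move 12: W@(0,1) -> caps B=1 W=0

Answer: BWW.
..WB
BBWB
.B.W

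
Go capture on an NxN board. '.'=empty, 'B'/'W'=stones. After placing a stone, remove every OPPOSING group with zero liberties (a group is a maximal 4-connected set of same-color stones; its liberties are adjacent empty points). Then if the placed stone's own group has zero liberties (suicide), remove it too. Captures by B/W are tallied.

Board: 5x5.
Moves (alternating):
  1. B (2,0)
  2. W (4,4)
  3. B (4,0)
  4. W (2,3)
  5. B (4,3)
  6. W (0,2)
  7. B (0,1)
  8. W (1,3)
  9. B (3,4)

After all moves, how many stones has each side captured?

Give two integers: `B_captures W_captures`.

Answer: 1 0

Derivation:
Move 1: B@(2,0) -> caps B=0 W=0
Move 2: W@(4,4) -> caps B=0 W=0
Move 3: B@(4,0) -> caps B=0 W=0
Move 4: W@(2,3) -> caps B=0 W=0
Move 5: B@(4,3) -> caps B=0 W=0
Move 6: W@(0,2) -> caps B=0 W=0
Move 7: B@(0,1) -> caps B=0 W=0
Move 8: W@(1,3) -> caps B=0 W=0
Move 9: B@(3,4) -> caps B=1 W=0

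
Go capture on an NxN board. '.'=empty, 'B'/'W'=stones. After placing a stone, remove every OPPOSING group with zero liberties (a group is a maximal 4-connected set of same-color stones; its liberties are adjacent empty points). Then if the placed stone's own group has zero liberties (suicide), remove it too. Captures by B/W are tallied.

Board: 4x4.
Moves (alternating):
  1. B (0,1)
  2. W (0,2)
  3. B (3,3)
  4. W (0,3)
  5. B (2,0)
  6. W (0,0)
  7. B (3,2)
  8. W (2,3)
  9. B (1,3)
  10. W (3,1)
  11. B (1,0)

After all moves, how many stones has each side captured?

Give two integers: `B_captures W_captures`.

Move 1: B@(0,1) -> caps B=0 W=0
Move 2: W@(0,2) -> caps B=0 W=0
Move 3: B@(3,3) -> caps B=0 W=0
Move 4: W@(0,3) -> caps B=0 W=0
Move 5: B@(2,0) -> caps B=0 W=0
Move 6: W@(0,0) -> caps B=0 W=0
Move 7: B@(3,2) -> caps B=0 W=0
Move 8: W@(2,3) -> caps B=0 W=0
Move 9: B@(1,3) -> caps B=0 W=0
Move 10: W@(3,1) -> caps B=0 W=0
Move 11: B@(1,0) -> caps B=1 W=0

Answer: 1 0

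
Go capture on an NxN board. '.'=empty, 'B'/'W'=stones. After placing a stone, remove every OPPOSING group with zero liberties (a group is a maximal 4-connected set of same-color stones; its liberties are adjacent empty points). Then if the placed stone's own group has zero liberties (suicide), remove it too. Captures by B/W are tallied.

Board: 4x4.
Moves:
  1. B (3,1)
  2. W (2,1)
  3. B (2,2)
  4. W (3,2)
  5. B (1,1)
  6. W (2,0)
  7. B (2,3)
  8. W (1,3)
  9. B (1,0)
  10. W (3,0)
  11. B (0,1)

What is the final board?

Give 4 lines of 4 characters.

Move 1: B@(3,1) -> caps B=0 W=0
Move 2: W@(2,1) -> caps B=0 W=0
Move 3: B@(2,2) -> caps B=0 W=0
Move 4: W@(3,2) -> caps B=0 W=0
Move 5: B@(1,1) -> caps B=0 W=0
Move 6: W@(2,0) -> caps B=0 W=0
Move 7: B@(2,3) -> caps B=0 W=0
Move 8: W@(1,3) -> caps B=0 W=0
Move 9: B@(1,0) -> caps B=0 W=0
Move 10: W@(3,0) -> caps B=0 W=1
Move 11: B@(0,1) -> caps B=0 W=1

Answer: .B..
BB.W
WWBB
W.W.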